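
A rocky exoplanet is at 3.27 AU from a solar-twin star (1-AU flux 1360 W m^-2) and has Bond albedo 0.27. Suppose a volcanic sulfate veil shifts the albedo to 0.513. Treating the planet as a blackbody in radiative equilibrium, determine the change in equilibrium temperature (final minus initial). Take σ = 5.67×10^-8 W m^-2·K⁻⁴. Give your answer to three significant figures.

-13.7 K

By the inverse-square law, S = 1360/3.27² = 127.2 W m^-2.
With α = 0.27, T₁ = 142.2 K.
After:  T₂ = [127.2·0.487/(4σ)]^(1/4) = 128.6 K.
ΔT = T₂ − T₁ = -13.69 K.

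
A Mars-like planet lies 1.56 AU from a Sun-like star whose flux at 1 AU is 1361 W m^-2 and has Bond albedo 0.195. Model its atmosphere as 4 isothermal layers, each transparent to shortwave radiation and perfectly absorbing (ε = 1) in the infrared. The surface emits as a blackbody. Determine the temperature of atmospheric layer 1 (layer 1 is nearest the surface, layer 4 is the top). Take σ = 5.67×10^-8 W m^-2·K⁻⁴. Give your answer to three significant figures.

299 kelvin

Irradiance scales as 1/d², so S = 1361 W m^-2 × (1/1.56)² = 559.3 W m^-2.
Top-of-atmosphere balance: σT_e⁴ = S(1−α)/4 = 112.5 W m^-2 → T_e = 211.1 K.
In the N-layer model, layer k (counted from the surface) has T_k = (N+1−k)^(1/4)·T_e.
With k = 1: T_1 = (4+1−1)^¼·211.1 K = 298.5 K.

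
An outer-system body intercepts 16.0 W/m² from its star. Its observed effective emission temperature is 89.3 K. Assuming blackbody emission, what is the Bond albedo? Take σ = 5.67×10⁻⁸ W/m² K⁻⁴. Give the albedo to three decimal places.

0.099

Rearranging the radiative balance, α = 1 − 4σT⁴/S.
σT⁴ = 3.606 W/m², so 4σT⁴ = 14.42 W/m².
1−α = 14.42/16.00 = 0.9014, so α = 0.0986.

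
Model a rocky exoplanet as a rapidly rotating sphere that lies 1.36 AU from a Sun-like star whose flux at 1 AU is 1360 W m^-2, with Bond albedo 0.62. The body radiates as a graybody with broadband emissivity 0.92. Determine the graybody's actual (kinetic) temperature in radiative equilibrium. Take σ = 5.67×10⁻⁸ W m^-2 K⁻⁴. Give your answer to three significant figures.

Flux at the orbit: S = 1360/(1.36)² = 735.3 W m^-2.
The planet absorbs (1−α)S over its disc πR² and re-emits over 4πR², so the mean absorbed flux is (1−0.62)·735.3/4 = 69.85 W m^-2.
Radiative balance εσT⁴ = 69.85 gives T = [69.85/(0.92·σ)]^(1/4) = 191.3 K.

191 kelvin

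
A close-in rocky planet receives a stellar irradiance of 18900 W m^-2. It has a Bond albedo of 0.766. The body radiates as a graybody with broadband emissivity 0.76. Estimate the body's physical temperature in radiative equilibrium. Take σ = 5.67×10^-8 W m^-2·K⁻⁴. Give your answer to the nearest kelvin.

Absorbed flux (global mean): S(1−α)/4 = 18900·0.234/4 = 1106 W m^-2.
Equating to εσT⁴ with ε = 0.76: T = (1106/0.76σ)^(1/4) = 400.2 K.

400 K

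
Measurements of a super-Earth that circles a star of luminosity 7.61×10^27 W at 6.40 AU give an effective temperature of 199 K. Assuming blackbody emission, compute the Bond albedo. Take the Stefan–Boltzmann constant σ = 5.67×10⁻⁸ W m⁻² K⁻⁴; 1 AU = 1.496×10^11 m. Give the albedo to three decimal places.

0.462

d = 6.40 × 1.496×10^11 m = 9.574×10^11 m.
Spreading L over a sphere of radius d: S = 7.61×10^27/(4π·9.57×10^11²) = 660.6 W m⁻².
Energy balance: S(1−α)/4 = σT⁴, so 1−α = 4σT⁴/S.
4σT⁴ = 4·5.67×10⁻⁸·(199)⁴ = 355.7 W m⁻².
1−α = 355.7/660.6 = 0.5384, so α = 0.4616.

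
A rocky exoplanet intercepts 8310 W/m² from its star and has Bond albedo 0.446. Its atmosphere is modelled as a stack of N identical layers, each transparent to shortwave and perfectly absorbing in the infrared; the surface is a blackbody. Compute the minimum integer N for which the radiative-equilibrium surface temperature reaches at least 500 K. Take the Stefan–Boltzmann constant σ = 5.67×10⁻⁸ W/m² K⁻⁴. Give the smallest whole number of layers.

3

Top-of-atmosphere balance: σT_e⁴ = S(1−α)/4 = 1151 W/m² → T_e = 377.5 K.
Since T_s⁴ = (N+1)T_e⁴, we need N ≥ (T_s/T_e)⁴ − 1 = 2.079.
Rounding up, N = 3.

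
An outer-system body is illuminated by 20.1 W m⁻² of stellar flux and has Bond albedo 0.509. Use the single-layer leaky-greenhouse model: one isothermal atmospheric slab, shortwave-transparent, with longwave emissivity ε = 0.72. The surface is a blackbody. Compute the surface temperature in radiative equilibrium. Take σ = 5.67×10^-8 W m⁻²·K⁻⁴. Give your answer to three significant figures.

At the top of the atmosphere, σT_e⁴ = S(1−α)/4 = 2.467 W m⁻², giving T_e = 81.22 K.
Surface balance with a leaky layer gives σT_s⁴ = σT_e⁴·2/(2−ε), so T_s = T_e·[2/(2−0.72)]^(1/4) = 90.81 K.

90.8 K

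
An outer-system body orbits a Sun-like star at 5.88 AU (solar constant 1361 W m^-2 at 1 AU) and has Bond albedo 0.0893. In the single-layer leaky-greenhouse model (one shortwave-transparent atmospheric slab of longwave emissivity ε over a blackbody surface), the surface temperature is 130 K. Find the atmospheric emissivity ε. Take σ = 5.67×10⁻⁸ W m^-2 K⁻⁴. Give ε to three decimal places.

Irradiance scales as 1/d², so S = 1361 W m^-2 × (1/5.88)² = 39.36 W m^-2.
First, T_e = [39.36·(1−0.0893)/(4σ)]^(1/4) = 112.1 K.
T_s⁴ = T_e⁴·2/(2−ε) → ε = 2 − 2(T_e/T_s)⁴ = 2 − 2·(112.1/130)⁴ = 0.8931.

0.893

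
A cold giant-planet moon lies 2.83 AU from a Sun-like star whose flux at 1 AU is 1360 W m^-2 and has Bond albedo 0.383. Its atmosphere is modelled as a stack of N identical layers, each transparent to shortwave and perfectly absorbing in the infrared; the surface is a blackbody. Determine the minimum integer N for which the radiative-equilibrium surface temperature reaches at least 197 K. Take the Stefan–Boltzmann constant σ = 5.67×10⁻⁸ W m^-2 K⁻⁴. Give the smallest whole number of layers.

3

By the inverse-square law, S = 1360/2.83² = 169.8 W m^-2.
The effective emission temperature is T_e = [S(1−α)/(4σ)]^¼ = 146.6 K.
Need (N+1)T_e⁴ ≥ T_s⁴, i.e. N+1 ≥ (197/146.6)⁴ = 3.260.
So N ≥ 2.260; the smallest integer is N = 3.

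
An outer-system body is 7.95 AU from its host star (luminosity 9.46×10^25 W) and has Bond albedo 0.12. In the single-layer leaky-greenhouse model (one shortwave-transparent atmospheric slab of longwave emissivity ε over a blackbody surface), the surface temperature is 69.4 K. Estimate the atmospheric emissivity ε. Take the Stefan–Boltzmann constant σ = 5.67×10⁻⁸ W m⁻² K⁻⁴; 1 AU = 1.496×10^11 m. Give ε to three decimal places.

Orbital distance: d = 7.95 AU = 1.189×10^12 m.
S = L/(4πd²) = 5.322 W m⁻².
First, T_e = [5.322·(1−0.12)/(4σ)]^(1/4) = 67.41 K.
Inverting T_s⁴ = 2T_e⁴/(2−ε): (T_e/T_s)⁴ = 0.8902, so ε = 2(1 − 0.8902) = 0.2196.

0.220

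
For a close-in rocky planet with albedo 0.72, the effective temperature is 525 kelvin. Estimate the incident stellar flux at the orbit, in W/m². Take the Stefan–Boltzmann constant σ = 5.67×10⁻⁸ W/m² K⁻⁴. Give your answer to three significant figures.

From S(1−α)/4 = σT⁴: S = 4σT⁴/(1−α).
The emitted flux is σT⁴ = 4307 W/m².
S = 4·4307/0.28 = 61540 W/m².

61500 W/m²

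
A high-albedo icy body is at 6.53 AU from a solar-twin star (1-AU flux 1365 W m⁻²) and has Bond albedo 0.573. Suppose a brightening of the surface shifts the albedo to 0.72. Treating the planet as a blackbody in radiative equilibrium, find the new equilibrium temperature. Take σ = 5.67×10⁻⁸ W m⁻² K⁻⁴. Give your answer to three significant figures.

Irradiance scales as 1/d², so S = 1365 W m⁻² × (1/6.53)² = 32.01 W m⁻².
New equilibrium: T₂ = [(1−0.72)·32.01/(4σ)]^(1/4) = 79.29 K.

79.3 kelvin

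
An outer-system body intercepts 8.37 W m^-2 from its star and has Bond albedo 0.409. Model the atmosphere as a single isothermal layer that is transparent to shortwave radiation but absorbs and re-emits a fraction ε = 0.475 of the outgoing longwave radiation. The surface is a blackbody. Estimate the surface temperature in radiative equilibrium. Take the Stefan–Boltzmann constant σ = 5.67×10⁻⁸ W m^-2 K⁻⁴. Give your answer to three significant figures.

73.1 kelvin

At the top of the atmosphere, σT_e⁴ = S(1−α)/4 = 1.237 W m^-2, giving T_e = 68.34 K.
The surface balance (absorbed SW + ε·downward IR = σT_s⁴) with T_a⁴ = T_s⁴/2 reduces to T_s = T_e·[2/(2−ε)]^¼ = 73.13 K.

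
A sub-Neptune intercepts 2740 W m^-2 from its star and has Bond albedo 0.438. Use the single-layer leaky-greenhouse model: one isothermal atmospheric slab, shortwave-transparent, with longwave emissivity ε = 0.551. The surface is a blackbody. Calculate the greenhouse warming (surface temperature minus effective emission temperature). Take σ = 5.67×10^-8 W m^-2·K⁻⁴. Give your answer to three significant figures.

24.1 K

At the top of the atmosphere, σT_e⁴ = S(1−α)/4 = 385.0 W m^-2, giving T_e = 287.1 K.
The surface balance (absorbed SW + ε·downward IR = σT_s⁴) with T_a⁴ = T_s⁴/2 reduces to T_s = T_e·[2/(2−ε)]^¼ = 311.1 K.
T_s − T_e = 311.1 − 287.1 = 24.08 K.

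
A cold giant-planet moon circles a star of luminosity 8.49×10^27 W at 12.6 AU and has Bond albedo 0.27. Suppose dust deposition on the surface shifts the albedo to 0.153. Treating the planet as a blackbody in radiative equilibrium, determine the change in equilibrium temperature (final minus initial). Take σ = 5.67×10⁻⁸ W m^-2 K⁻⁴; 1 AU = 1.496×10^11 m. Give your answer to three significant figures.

d = 12.6 × 1.496×10^11 m = 1.885×10^12 m.
Spreading L over a sphere of radius d: S = 8.49×10^27/(4π·1.88×10^12²) = 190.1 W m^-2.
Before: T₁ = [190.1·0.73/(4σ)]^(1/4) = 157.3 K.
After:  T₂ = [190.1·0.847/(4σ)]^(1/4) = 163.2 K.
Change: 163.2 − 157.3 = 5.955 K.

5.96 K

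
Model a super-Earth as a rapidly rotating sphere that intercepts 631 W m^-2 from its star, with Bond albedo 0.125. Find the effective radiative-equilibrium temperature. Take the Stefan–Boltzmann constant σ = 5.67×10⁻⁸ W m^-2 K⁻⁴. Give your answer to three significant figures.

Averaging over the sphere, the absorbed flux is S(1−α)/4 = 138.0 W m^-2.
In equilibrium σT⁴ equals this, so T = 222.1 K.

222 kelvin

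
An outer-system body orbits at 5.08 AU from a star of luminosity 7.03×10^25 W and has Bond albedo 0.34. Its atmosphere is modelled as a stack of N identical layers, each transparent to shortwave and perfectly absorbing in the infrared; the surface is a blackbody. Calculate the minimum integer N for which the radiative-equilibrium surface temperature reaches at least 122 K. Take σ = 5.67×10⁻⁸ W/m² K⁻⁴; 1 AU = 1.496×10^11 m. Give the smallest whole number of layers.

7

Orbital distance: d = 5.08 AU = 7.600×10^11 m.
Flux at the orbit: S = L/(4πd²) = 7.03×10^25/(4π·(7.60×10^11)²) = 9.686 W/m².
The effective emission temperature is T_e = [S(1−α)/(4σ)]^¼ = 72.86 K.
Since T_s⁴ = (N+1)T_e⁴, we need N ≥ (T_s/T_e)⁴ − 1 = 6.859.
So N ≥ 6.859; the smallest integer is N = 7.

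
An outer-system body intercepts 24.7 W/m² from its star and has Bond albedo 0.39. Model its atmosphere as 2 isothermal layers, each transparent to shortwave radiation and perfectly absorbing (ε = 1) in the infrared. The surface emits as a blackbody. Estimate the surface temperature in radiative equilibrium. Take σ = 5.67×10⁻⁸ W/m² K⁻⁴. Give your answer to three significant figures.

119 K

OLR = S(1−α)/4 = 3.767 W/m²; the top layer radiates at T_e = 90.28 K.
With N = 2 opaque layers, T_s = (N+1)^(1/4)·T_e = 3^(1/4)·90.28 = 118.8 K.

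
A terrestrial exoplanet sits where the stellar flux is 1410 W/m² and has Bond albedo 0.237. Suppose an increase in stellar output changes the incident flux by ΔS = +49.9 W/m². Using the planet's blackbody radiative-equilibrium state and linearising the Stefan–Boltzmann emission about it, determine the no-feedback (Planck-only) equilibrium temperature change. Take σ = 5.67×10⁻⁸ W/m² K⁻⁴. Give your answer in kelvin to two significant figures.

2.3 K

Unperturbed T_e = [1410·(1−0.237)/(4σ)]^¼ = 262.4 K.
ΔF = Δ[S(1−α)]/4 = (1−0.237)·+49.9/4 = 9.518 W/m².
Planck response: λ_P = 4σT_e³ = 4·5.67×10⁻⁸·(262.4)³ = 4.099 W/m²/K.
ΔT₀ = ΔF/λ_P = 9.518/4.099 = 2.32 K.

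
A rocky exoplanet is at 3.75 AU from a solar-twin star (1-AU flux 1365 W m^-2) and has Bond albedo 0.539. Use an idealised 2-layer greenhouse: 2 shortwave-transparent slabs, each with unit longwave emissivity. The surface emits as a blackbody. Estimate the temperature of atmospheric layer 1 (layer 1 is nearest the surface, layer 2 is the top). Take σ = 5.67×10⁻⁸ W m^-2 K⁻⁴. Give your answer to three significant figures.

Irradiance scales as 1/d², so S = 1365 W m^-2 × (1/3.75)² = 97.07 W m^-2.
OLR = S(1−α)/4 = 11.19 W m^-2; the top layer radiates at T_e = 118.5 K.
The net upward flux σT_e⁴ is constant between every pair of levels, so T_k⁴ = (N+1−k)T_e⁴.
With k = 1: T_1 = (2+1−1)^¼·118.5 K = 140.9 K.

141 K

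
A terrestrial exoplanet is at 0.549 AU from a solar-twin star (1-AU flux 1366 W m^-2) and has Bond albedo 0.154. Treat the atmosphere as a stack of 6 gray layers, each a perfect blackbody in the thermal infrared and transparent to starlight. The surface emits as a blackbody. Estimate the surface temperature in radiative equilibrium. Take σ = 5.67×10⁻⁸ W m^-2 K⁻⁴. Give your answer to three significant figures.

Irradiance scales as 1/d², so S = 1366 W m^-2 × (1/0.549)² = 4532 W m^-2.
OLR = S(1−α)/4 = 958.6 W m^-2; the top layer radiates at T_e = 360.6 K.
For an N-layer opaque stack, T_s⁴ = (N+1)T_e⁴, hence T_s = (7)^(1/4)×360.6 K = 586.5 K.

587 K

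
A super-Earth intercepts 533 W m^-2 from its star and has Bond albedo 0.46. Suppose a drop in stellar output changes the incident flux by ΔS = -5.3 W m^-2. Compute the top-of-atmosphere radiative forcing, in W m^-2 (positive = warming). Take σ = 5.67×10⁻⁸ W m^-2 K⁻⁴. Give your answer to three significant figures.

-0.716 W m^-2

Only a fraction (1−α) is absorbed and it's spread over 4πR², so ΔF = (1−α)ΔS/4 = -0.7155 W m^-2.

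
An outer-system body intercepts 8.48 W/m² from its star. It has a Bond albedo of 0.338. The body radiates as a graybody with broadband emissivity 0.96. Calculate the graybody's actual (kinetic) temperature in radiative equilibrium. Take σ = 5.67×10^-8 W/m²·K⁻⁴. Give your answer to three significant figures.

71.3 K

Absorbed flux (global mean): S(1−α)/4 = 8.480·0.662/4 = 1.403 W/m².
Radiative balance εσT⁴ = 1.403 gives T = [1.403/(0.96·σ)]^(1/4) = 71.26 K.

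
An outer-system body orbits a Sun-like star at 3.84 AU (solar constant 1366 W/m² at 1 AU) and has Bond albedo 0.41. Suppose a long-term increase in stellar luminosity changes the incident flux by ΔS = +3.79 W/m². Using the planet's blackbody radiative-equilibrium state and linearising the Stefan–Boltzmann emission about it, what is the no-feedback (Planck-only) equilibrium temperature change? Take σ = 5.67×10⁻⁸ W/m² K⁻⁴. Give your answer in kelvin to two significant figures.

1.3 K

By the inverse-square law, S = 1366/3.84² = 92.64 W/m².
The baseline emission temperature is T_e = 124.6 K.
ΔF = Δ[S(1−α)]/4 = (1−0.41)·+3.79/4 = 0.5590 W/m².
Linearising σT⁴ gives d(σT⁴)/dT = 4σT_e³ = 0.4387 W/m² per K.
Hence the no-feedback warming is ΔF/(4σT_e³) = 1.27 K.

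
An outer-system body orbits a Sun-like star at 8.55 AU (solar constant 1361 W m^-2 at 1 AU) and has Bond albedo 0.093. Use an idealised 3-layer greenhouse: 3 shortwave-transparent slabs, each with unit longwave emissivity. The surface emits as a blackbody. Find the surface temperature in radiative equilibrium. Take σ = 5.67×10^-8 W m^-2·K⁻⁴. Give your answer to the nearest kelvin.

Irradiance scales as 1/d², so S = 1361 W m^-2 × (1/8.55)² = 18.62 W m^-2.
Top-of-atmosphere balance: σT_e⁴ = S(1−α)/4 = 4.222 W m^-2 → T_e = 92.89 K.
For an N-layer opaque stack, T_s⁴ = (N+1)T_e⁴, hence T_s = (4)^(1/4)×92.89 K = 131.4 K.

131 kelvin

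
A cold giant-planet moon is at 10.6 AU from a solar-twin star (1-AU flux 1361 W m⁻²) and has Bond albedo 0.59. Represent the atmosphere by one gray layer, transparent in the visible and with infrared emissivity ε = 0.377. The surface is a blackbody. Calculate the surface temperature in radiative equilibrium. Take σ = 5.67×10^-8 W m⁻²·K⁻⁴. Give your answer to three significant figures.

72.1 K

By the inverse-square law, S = 1361/10.6² = 12.11 W m⁻².
Effective emission temperature (TOA balance): σT_e⁴ = S(1−α)/4 = 1.242 W m⁻² → T_e = 68.41 K.
For a single slab of emissivity ε, T_s⁴ = 2T_e⁴/(2−ε); thus T_s = 68.41·(1.232)^(1/4) = 72.07 K.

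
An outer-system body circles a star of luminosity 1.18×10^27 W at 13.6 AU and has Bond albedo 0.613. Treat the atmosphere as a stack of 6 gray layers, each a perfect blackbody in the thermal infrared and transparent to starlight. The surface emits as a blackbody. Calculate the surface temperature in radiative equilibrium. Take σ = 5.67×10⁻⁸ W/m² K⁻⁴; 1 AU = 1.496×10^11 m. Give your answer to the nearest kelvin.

128 kelvin

d = 13.6 × 1.496×10^11 m = 2.035×10^12 m.
Flux at the orbit: S = L/(4πd²) = 1.18×10^27/(4π·(2.03×10^12)²) = 22.68 W/m².
The effective emission temperature is T_e = [S(1−α)/(4σ)]^¼ = 78.88 K.
For an N-layer opaque stack, T_s⁴ = (N+1)T_e⁴, hence T_s = (7)^(1/4)×78.88 K = 128.3 K.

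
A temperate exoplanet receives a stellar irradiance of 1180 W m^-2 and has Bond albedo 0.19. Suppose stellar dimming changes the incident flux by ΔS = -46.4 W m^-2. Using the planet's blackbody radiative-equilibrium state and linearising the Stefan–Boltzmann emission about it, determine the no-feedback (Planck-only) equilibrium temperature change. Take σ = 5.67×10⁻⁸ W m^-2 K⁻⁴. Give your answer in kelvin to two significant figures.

-2.5 kelvin

Reference equilibrium: T_e = [S(1−α)/(4σ)]^(1/4) = 254.8 K.
ΔF = Δ[S(1−α)]/4 = (1−0.19)·-46.4/4 = -9.396 W m^-2.
Planck response: λ_P = 4σT_e³ = 4·5.67×10⁻⁸·(254.8)³ = 3.751 W m^-2/K.
ΔT₀ = ΔF/λ_P = -9.396/3.751 = -2.50 K.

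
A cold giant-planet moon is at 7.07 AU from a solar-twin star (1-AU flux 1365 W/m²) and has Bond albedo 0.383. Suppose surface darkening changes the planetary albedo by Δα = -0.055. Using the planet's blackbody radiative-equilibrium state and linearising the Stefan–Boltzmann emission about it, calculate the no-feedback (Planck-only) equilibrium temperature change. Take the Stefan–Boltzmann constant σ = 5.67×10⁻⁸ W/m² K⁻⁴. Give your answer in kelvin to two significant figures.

2.1 K

Flux at the orbit: S = 1365/(7.07)² = 27.31 W/m².
The baseline emission temperature is T_e = 92.84 K.
ΔF = −(S/4)Δα = −(27.31/4)×(-0.055) = 0.3755 W/m².
Linearising σT⁴ gives d(σT⁴)/dT = 4σT_e³ = 0.1815 W/m² per K.
So ΔT₀ = 0.3755/0.1815 = 2.07 K.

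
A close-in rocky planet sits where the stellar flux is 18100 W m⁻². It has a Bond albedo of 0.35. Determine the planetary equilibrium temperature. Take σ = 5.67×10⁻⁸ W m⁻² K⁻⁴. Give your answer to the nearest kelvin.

477 K

Absorbed flux (global mean): S(1−α)/4 = 18100·0.65/4 = 2941 W m⁻².
Set σT⁴ = 2941 → T = (2941/σ)^(1/4) = 477.2 K.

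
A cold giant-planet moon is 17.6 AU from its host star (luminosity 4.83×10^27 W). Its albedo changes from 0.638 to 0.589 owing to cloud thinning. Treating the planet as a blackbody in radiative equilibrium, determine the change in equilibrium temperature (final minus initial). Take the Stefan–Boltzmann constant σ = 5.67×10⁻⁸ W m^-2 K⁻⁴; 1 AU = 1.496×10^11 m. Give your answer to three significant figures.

3.13 K

Orbital distance: d = 17.6 AU = 2.633×10^12 m.
Flux at the orbit: S = L/(4πd²) = 4.83×10^27/(4π·(2.63×10^12)²) = 55.44 W m^-2.
Before: T₁ = [55.44·0.362/(4σ)]^(1/4) = 96.99 K.
Final:   T₂ = [S(1−0.589)/(4σ)]^(1/4) = 100.1 K.
ΔT = T₂ − T₁ = 3.128 K.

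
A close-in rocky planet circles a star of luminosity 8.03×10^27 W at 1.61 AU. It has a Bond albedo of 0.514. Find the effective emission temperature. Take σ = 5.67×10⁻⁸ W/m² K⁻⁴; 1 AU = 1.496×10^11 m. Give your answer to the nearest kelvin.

392 K

Orbital distance: d = 1.61 AU = 2.409×10^11 m.
Flux at the orbit: S = L/(4πd²) = 8.03×10^27/(4π·(2.41×10^11)²) = 11020 W/m².
Absorbed flux (global mean): S(1−α)/4 = 11020·0.486/4 = 1338 W/m².
In equilibrium σT⁴ equals this, so T = 392.0 K.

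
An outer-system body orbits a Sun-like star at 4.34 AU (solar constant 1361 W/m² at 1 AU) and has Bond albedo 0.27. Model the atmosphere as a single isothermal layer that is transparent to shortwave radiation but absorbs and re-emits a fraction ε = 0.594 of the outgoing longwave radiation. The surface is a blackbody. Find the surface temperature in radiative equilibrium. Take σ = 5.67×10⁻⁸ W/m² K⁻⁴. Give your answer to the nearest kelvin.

By the inverse-square law, S = 1361/4.34² = 72.26 W/m².
Effective emission temperature (TOA balance): σT_e⁴ = S(1−α)/4 = 13.19 W/m² → T_e = 123.5 K.
The surface balance (absorbed SW + ε·downward IR = σT_s⁴) with T_a⁴ = T_s⁴/2 reduces to T_s = T_e·[2/(2−ε)]^¼ = 134.9 K.

135 K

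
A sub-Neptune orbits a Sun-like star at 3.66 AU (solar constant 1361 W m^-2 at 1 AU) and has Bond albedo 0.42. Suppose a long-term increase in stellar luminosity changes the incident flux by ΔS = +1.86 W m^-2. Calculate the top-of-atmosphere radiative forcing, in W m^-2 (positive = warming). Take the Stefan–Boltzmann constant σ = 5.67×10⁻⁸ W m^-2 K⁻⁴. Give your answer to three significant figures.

Irradiance scales as 1/d², so S = 1361 W m^-2 × (1/3.66)² = 101.6 W m^-2.
ΔF = Δ[S(1−α)]/4 = (1−0.42)·+1.86/4 = 0.2697 W m^-2.

0.270 W m^-2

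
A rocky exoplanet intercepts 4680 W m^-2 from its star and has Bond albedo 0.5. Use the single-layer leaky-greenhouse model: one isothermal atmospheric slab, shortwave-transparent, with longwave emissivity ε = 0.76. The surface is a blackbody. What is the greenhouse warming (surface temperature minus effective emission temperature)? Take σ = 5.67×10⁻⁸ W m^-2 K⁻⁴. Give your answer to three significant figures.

The planet radiates to space at T_e = [S(1−α)/(4σ)]^(1/4) = 318.7 K.
The surface balance (absorbed SW + ε·downward IR = σT_s⁴) with T_a⁴ = T_s⁴/2 reduces to T_s = T_e·[2/(2−ε)]^¼ = 359.2 K.
T_s − T_e = 359.2 − 318.7 = 40.46 K.

40.5 K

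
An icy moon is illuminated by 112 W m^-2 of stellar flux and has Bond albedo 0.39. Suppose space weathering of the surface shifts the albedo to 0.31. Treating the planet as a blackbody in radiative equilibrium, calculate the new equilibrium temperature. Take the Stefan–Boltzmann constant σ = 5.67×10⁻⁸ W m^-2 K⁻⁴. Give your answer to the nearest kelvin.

136 kelvin

T₂ = [S(1−α₂)/(4σ)]^(1/4) = [112.0·0.69/(4σ)]^(1/4) = 135.9 K.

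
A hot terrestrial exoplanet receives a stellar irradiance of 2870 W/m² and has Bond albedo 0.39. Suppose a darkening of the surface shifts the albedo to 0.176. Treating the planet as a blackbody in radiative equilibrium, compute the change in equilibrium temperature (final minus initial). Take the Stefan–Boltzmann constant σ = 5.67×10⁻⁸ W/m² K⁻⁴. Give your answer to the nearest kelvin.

23 K

Initial: T₁ = [S(1−0.39)/(4σ)]^(1/4) = 296.4 K.
With α = 0.176, T₂ = 319.6 K.
ΔT = T₂ − T₁ = 23.14 K.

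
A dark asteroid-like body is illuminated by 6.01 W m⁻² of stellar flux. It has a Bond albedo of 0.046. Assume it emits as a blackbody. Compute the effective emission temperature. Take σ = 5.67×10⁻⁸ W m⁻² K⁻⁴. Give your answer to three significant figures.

70.9 kelvin

Averaging over the sphere, the absorbed flux is S(1−α)/4 = 1.433 W m⁻².
Set σT⁴ = 1.433 → T = (1.433/σ)^(1/4) = 70.91 K.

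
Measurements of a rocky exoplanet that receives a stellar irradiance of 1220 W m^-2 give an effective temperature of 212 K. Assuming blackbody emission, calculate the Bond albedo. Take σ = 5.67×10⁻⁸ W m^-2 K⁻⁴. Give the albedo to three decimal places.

Energy balance: S(1−α)/4 = σT⁴, so 1−α = 4σT⁴/S.
σT⁴ = 114.5 W m^-2, so 4σT⁴ = 458.1 W m^-2.
Hence α = 1 − 458.1/1220 = 0.6245.

0.624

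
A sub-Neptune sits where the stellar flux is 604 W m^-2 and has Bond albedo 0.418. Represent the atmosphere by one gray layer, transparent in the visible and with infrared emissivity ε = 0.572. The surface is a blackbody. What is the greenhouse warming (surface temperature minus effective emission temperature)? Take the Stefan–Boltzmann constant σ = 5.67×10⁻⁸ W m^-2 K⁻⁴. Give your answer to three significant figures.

The planet radiates to space at T_e = [S(1−α)/(4σ)]^(1/4) = 198.4 K.
Surface balance with a leaky layer gives σT_s⁴ = σT_e⁴·2/(2−ε), so T_s = T_e·[2/(2−0.572)]^(1/4) = 215.9 K.
The atmosphere warms the surface by 17.43 K.

17.4 K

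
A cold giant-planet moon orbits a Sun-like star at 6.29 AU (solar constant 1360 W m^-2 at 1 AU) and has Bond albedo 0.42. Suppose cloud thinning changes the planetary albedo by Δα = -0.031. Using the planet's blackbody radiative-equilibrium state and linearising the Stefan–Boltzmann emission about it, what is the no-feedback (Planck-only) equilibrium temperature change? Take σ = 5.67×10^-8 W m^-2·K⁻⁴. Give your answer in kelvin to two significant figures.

Flux at the orbit: S = 1360/(6.29)² = 34.37 W m^-2.
Unperturbed T_e = [34.37·(1−0.42)/(4σ)]^¼ = 96.83 K.
ΔF = −(S/4)Δα = −(34.37/4)×(-0.031) = 0.2664 W m^-2.
The Planck feedback parameter is 4σT_e³ = 0.2059 W m^-2/K.
So ΔT₀ = 0.2664/0.2059 = 1.29 K.

1.3 kelvin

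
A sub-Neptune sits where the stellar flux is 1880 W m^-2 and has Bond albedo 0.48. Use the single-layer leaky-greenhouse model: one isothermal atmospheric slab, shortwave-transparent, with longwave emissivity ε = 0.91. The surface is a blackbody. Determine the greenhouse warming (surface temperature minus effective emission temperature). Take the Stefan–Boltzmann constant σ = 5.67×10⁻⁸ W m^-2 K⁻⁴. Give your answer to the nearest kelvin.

The planet radiates to space at T_e = [S(1−α)/(4σ)]^(1/4) = 256.2 K.
Surface balance with a leaky layer gives σT_s⁴ = σT_e⁴·2/(2−ε), so T_s = T_e·[2/(2−0.91)]^(1/4) = 298.2 K.
Greenhouse warming: T_s − T_e = 41.99 K.

42 K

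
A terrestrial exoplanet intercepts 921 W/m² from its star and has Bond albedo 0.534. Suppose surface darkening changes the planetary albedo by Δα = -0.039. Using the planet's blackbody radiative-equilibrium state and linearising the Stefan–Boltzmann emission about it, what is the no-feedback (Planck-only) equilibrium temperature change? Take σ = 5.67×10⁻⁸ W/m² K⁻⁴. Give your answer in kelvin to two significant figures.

Unperturbed T_e = [921.0·(1−0.534)/(4σ)]^¼ = 208.6 K.
The change in absorbed flux is Δ[S(1−α)/4] = −SΔα/4 = 8.980 W/m².
Linearising σT⁴ gives d(σT⁴)/dT = 4σT_e³ = 2.058 W/m² per K.
Hence the no-feedback warming is ΔF/(4σT_e³) = 4.36 K.

4.4 K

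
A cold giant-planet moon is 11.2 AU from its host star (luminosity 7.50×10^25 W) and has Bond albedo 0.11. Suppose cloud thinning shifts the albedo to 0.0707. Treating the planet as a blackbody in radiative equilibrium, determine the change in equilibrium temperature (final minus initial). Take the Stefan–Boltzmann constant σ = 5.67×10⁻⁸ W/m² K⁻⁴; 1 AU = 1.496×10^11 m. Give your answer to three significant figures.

Orbital distance: d = 11.2 AU = 1.676×10^12 m.
S = L/(4πd²) = 2.126 W/m².
Initial: T₁ = [S(1−0.11)/(4σ)]^(1/4) = 53.74 K.
With α = 0.0707, T₂ = 54.33 K.
ΔT = T₂ − T₁ = 0.5837 K.

0.584 K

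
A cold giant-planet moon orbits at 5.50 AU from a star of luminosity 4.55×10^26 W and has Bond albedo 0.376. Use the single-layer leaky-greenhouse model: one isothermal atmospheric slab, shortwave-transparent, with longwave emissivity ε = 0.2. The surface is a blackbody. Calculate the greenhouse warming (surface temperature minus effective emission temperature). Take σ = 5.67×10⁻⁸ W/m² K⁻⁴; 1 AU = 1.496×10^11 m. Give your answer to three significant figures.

2.94 K

Orbital distance: d = 5.50 AU = 8.228×10^11 m.
S = L/(4πd²) = 53.48 W/m².
At the top of the atmosphere, σT_e⁴ = S(1−α)/4 = 8.343 W/m², giving T_e = 110.1 K.
For a single slab of emissivity ε, T_s⁴ = 2T_e⁴/(2−ε); thus T_s = 110.1·(1.111)^(1/4) = 113.1 K.
The atmosphere warms the surface by 2.940 K.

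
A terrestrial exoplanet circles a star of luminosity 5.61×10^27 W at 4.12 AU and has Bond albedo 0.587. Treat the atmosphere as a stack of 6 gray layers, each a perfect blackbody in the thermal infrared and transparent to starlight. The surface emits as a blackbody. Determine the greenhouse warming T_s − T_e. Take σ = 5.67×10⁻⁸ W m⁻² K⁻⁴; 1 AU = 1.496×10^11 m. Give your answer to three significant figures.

Orbital distance: d = 4.12 AU = 6.164×10^11 m.
Flux at the orbit: S = L/(4πd²) = 5.61×10^27/(4π·(6.16×10^11)²) = 1175 W m⁻².
The effective emission temperature is T_e = [S(1−α)/(4σ)]^¼ = 215.1 K.
T_s = (N+1)^(1/4)·T_e = 349.8 K.
Warming: T_s − T_e = 134.8 K.

135 kelvin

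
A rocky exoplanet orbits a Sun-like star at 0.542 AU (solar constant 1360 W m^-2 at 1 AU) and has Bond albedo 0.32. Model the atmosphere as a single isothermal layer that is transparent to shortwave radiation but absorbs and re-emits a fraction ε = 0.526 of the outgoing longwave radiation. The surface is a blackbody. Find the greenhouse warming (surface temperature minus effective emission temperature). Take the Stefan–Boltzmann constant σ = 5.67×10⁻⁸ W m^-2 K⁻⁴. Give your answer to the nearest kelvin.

27 K

Irradiance scales as 1/d², so S = 1360 W m^-2 × (1/0.542)² = 4630 W m^-2.
Effective emission temperature (TOA balance): σT_e⁴ = S(1−α)/4 = 787.0 W m^-2 → T_e = 343.2 K.
Surface balance with a leaky layer gives σT_s⁴ = σT_e⁴·2/(2−ε), so T_s = T_e·[2/(2−0.526)]^(1/4) = 370.5 K.
Greenhouse warming: T_s − T_e = 27.21 K.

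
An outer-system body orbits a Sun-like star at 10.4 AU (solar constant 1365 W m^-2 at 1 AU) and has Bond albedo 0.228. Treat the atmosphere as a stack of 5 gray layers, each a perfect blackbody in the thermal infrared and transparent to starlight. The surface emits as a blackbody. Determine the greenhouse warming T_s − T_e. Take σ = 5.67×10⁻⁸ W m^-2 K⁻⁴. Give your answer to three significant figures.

45.7 kelvin

Irradiance scales as 1/d², so S = 1365 W m^-2 × (1/10.4)² = 12.62 W m^-2.
Top-of-atmosphere balance: σT_e⁴ = S(1−α)/4 = 2.436 W m^-2 → T_e = 80.96 K.
T_s = (N+1)^(1/4)·T_e = 126.7 K.
So the greenhouse effect raises the surface by 126.7 − 80.96 = 45.75 K.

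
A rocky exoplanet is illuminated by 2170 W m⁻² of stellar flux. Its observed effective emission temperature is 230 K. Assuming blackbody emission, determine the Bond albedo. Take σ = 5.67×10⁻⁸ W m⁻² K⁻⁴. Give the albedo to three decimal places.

0.708

Energy balance: S(1−α)/4 = σT⁴, so 1−α = 4σT⁴/S.
σT⁴ = 158.7 W m⁻², so 4σT⁴ = 634.7 W m⁻².
1−α = 634.7/2170 = 0.2925, so α = 0.7075.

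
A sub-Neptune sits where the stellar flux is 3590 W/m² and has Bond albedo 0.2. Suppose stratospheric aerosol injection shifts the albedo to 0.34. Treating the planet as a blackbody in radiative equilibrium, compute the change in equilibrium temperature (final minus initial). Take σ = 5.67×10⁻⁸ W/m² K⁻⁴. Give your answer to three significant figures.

With α = 0.2, T₁ = 335.5 K.
Final:   T₂ = [S(1−0.34)/(4σ)]^(1/4) = 319.7 K.
ΔT = T₂ − T₁ = -15.75 K.

-15.8 K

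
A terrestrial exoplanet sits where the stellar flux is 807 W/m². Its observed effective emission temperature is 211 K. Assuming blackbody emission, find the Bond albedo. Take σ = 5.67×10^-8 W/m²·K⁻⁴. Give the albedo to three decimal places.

0.443

Rearranging the radiative balance, α = 1 − 4σT⁴/S.
4σT⁴ = 4·5.67×10⁻⁸·(211)⁴ = 449.5 W/m².
Hence α = 1 − 449.5/807.0 = 0.4429.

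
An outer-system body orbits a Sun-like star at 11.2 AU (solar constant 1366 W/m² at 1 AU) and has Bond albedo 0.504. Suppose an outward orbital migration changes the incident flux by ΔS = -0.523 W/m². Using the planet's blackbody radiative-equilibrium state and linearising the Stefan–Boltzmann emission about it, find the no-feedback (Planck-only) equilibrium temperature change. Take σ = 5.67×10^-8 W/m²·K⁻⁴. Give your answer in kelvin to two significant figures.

-0.84 K

By the inverse-square law, S = 1366/11.2² = 10.89 W/m².
Reference equilibrium: T_e = [S(1−α)/(4σ)]^(1/4) = 69.86 K.
TOA radiative forcing: ΔF = (1−α)ΔS/4 = 0.496·(-0.523)/4 = -0.06485 W/m².
The Planck feedback parameter is 4σT_e³ = 0.07732 W/m²/K.
ΔT₀ = ΔF/λ_P = -0.06485/0.07732 = -0.839 K.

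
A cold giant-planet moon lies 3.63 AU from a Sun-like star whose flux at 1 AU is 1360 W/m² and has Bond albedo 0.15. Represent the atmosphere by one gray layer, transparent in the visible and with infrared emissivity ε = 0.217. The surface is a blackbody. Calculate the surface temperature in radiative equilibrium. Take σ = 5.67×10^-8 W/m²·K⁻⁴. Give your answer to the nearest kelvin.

Irradiance scales as 1/d², so S = 1360 W/m² × (1/3.63)² = 103.2 W/m².
At the top of the atmosphere, σT_e⁴ = S(1−α)/4 = 21.93 W/m², giving T_e = 140.2 K.
The surface balance (absorbed SW + ε·downward IR = σT_s⁴) with T_a⁴ = T_s⁴/2 reduces to T_s = T_e·[2/(2−ε)]^¼ = 144.3 K.

144 K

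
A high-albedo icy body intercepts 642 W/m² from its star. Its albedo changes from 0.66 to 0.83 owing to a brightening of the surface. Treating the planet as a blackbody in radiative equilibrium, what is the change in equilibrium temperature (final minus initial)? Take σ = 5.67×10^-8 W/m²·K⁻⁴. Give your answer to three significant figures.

-28.0 K

Before: T₁ = [642.0·0.34/(4σ)]^(1/4) = 176.1 K.
After:  T₂ = [642.0·0.17/(4σ)]^(1/4) = 148.1 K.
Change: 148.1 − 176.1 = -28.02 K.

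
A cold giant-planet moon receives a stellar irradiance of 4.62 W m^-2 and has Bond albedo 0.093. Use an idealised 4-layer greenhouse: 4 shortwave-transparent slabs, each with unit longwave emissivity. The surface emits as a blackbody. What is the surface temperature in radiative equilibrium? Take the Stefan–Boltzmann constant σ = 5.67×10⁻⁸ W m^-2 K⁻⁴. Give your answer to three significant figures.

98.0 K

The effective emission temperature is T_e = [S(1−α)/(4σ)]^¼ = 65.56 K.
Layer-by-layer balance gives σT_s⁴ = (N+1)σT_e⁴, so T_s = 5^¼·65.56 = 98.04 K.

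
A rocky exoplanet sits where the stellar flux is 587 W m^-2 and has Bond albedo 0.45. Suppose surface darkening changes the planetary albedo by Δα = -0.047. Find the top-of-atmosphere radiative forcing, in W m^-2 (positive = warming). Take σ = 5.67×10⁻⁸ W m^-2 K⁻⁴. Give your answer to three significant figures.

ΔF = −(S/4)Δα = −(587.0/4)×(-0.047) = 6.897 W m^-2.

6.90 W m^-2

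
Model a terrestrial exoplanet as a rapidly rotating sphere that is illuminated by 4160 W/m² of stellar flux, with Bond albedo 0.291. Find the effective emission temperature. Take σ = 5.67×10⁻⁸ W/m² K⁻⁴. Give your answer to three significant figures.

338 K

The planet absorbs (1−α)S over its disc πR² and re-emits over 4πR², so the mean absorbed flux is (1−0.291)·4160/4 = 737.4 W/m².
In equilibrium σT⁴ equals this, so T = 337.7 K.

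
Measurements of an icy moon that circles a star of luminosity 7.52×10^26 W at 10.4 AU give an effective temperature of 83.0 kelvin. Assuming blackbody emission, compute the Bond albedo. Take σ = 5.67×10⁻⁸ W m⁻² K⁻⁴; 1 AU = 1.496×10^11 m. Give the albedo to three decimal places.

0.565

d = 10.4 × 1.496×10^11 m = 1.556×10^12 m.
Flux at the orbit: S = L/(4πd²) = 7.52×10^26/(4π·(1.56×10^12)²) = 24.72 W m⁻².
From σT⁴ = S(1−α)/4 we invert for α: 1−α = 4σT⁴/S.
σT⁴ = 2.691 W m⁻², so 4σT⁴ = 10.76 W m⁻².
1−α = 10.76/24.72 = 0.4354, so α = 0.5646.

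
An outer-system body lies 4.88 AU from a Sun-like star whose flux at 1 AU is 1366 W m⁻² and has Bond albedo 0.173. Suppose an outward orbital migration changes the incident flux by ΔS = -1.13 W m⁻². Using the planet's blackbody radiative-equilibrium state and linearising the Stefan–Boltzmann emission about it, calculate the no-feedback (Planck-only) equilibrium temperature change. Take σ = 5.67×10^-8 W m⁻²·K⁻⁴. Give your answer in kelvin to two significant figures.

Flux at the orbit: S = 1366/(4.88)² = 57.36 W m⁻².
Reference equilibrium: T_e = [S(1−α)/(4σ)]^(1/4) = 120.3 K.
ΔF = Δ[S(1−α)]/4 = (1−0.173)·-1.13/4 = -0.2336 W m⁻².
Planck response: λ_P = 4σT_e³ = 4·5.67×10⁻⁸·(120.3)³ = 0.3945 W m⁻²/K.
ΔT₀ = ΔF/λ_P = -0.2336/0.3945 = -0.592 K.

-0.59 K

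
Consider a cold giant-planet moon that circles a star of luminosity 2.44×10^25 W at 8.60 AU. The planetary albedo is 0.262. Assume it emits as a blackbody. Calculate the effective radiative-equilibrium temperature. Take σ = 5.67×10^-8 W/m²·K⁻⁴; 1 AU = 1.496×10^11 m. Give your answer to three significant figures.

Orbital distance: d = 8.60 AU = 1.287×10^12 m.
Flux at the orbit: S = L/(4πd²) = 2.44×10^25/(4π·(1.29×10^12)²) = 1.173 W/m².
Absorbed flux (global mean): S(1−α)/4 = 1.173·0.738/4 = 0.2164 W/m².
Set σT⁴ = 0.2164 → T = (0.2164/σ)^(1/4) = 44.20 K.

44.2 K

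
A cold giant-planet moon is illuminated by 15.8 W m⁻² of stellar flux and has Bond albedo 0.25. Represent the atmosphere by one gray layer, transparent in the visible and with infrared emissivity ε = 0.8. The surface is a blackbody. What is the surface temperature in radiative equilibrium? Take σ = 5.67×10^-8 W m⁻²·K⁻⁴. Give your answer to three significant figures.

At the top of the atmosphere, σT_e⁴ = S(1−α)/4 = 2.963 W m⁻², giving T_e = 85.02 K.
The surface balance (absorbed SW + ε·downward IR = σT_s⁴) with T_a⁴ = T_s⁴/2 reduces to T_s = T_e·[2/(2−ε)]^¼ = 96.60 K.

96.6 K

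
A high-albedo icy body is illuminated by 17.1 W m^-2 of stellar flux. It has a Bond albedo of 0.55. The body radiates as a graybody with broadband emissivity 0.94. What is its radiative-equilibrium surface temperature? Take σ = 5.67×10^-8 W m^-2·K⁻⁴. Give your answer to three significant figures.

77.5 kelvin

The planet absorbs (1−α)S over its disc πR² and re-emits over 4πR², so the mean absorbed flux is (1−0.55)·17.10/4 = 1.924 W m^-2.
Radiative balance εσT⁴ = 1.924 gives T = [1.924/(0.94·σ)]^(1/4) = 77.51 K.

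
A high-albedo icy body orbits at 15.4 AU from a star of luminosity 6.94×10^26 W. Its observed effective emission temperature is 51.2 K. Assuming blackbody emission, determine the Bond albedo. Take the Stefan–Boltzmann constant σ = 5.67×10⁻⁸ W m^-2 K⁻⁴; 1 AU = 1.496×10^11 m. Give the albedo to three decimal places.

d = 15.4 × 1.496×10^11 m = 2.304×10^12 m.
Flux at the orbit: S = L/(4πd²) = 6.94×10^26/(4π·(2.30×10^12)²) = 10.41 W m^-2.
Rearranging the radiative balance, α = 1 − 4σT⁴/S.
σT⁴ = 0.3896 W m^-2, so 4σT⁴ = 1.559 W m^-2.
1−α = 1.559/10.41 = 0.1498, so α = 0.8502.

0.850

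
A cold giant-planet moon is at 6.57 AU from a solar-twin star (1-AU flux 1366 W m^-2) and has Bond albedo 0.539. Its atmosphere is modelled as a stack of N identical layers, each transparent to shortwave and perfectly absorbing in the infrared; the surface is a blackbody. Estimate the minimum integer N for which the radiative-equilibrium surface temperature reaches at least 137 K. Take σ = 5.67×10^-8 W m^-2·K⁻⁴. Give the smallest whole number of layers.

Flux at the orbit: S = 1366/(6.57)² = 31.65 W m^-2.
OLR = S(1−α)/4 = 3.647 W m^-2; the top layer radiates at T_e = 89.56 K.
Since T_s⁴ = (N+1)T_e⁴, we need N ≥ (T_s/T_e)⁴ − 1 = 4.477.
Rounding up, N = 5.

5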